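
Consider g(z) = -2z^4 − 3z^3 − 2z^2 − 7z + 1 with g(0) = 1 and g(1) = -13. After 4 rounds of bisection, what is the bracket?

[0.125, 0.1875]

g(0.5) = -3.5 < 0, so the root lies in [0, 0.5]
g(0.25) = -0.929688 < 0, so the root lies in [0, 0.25]
g(0.125) = 0.087402 > 0, so the root lies in [0.125, 0.25]
g(0.1875) = -0.4051 < 0, so the root lies in [0.125, 0.1875]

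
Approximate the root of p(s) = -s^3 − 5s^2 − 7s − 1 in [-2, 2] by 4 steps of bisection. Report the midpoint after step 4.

midpoint 0: p = -1 < 0 → [-2, 0]
midpoint -1: p = 2 > 0 → [-1, 0]
midpoint -0.5: p = 1.375 > 0 → [-0.5, 0]
midpoint -0.25: p = 0.4531 > 0 → [-0.25, 0]

-0.25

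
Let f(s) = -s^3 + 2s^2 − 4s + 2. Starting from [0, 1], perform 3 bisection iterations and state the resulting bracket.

midpoint 0.5: f = 0.375 > 0 → [0.5, 1]
midpoint 0.75: f = -0.296875 < 0 → [0.5, 0.75]
midpoint 0.625: f = 0.037109 > 0 → [0.625, 0.75]

[0.625, 0.75]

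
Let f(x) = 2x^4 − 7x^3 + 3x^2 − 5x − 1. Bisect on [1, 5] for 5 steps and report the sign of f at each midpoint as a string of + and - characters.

midpoint 3: f = -16 < 0 → [3, 5]
midpoint 4: f = 91 > 0 → [3, 4]
midpoint 3.5: f = 18.25 > 0 → [3, 3.5]
midpoint 3.25: f = -2.7266 < 0 → [3.25, 3.5]
midpoint 3.375: f = 6.686 > 0 → [3.25, 3.375]

-++-+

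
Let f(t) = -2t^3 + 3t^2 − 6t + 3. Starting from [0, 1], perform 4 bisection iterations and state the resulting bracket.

[0.5625, 0.625]

t = 0.5 gives f = 0.5, positive; keep [0.5, 1]
t = 0.75 gives f = -0.65625, negative; keep [0.5, 0.75]
t = 0.625 gives f = -0.066406, negative; keep [0.5, 0.625]
t = 0.5625 gives f = 0.2183, positive; keep [0.5625, 0.625]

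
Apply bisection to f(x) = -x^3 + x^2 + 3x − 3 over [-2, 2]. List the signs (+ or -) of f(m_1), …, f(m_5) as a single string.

f(0) = -3 < 0, so the root lies in [-2, 0]
f(-1) = -4 < 0, so the root lies in [-2, -1]
f(-1.5) = -1.875 < 0, so the root lies in [-2, -1.5]
f(-1.75) = 0.1719 > 0, so the root lies in [-1.75, -1.5]
f(-1.625) = -0.9434 < 0, so the root lies in [-1.75, -1.625]

---+-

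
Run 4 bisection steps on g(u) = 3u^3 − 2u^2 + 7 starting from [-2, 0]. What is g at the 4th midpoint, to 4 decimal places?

0.1973

u = -1 gives g = 2, positive; keep [-2, -1]
u = -1.5 gives g = -7.625, negative; keep [-1.5, -1]
u = -1.25 gives g = -1.984375, negative; keep [-1.25, -1]
u = -1.125 gives g = 0.1973, positive; keep [-1.25, -1.125]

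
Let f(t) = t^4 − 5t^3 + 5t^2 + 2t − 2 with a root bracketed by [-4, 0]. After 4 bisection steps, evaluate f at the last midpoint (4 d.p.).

t = -2 gives f = 70, positive; keep [-2, 0]
t = -1 gives f = 7, positive; keep [-1, 0]
t = -0.5 gives f = -1.0625, negative; keep [-1, -0.5]
t = -0.75 gives f = 1.7383, positive; keep [-0.75, -0.5]

1.7383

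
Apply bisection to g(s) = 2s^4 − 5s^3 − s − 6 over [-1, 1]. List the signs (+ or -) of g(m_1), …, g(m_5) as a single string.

g(0) = -6 < 0, so the root lies in [-1, 0]
g(-0.5) = -4.75 < 0, so the root lies in [-1, -0.5]
g(-0.75) = -2.507812 < 0, so the root lies in [-1, -0.75]
g(-0.875) = -0.603 < 0, so the root lies in [-1, -0.875]
g(-0.9375) = 0.6023 > 0, so the root lies in [-0.9375, -0.875]

----+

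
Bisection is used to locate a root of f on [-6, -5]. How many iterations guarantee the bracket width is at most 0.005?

8

Width after n steps is 1/2^n. Need 2^n ≥ 1/0.005 = 200.
2^7 = 128 < 200 ≤ 2^8 = 256, so n = 8.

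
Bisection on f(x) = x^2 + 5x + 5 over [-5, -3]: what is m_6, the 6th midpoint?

x = -4 gives f = 1, positive; keep [-4, -3]
x = -3.5 gives f = -0.25, negative; keep [-4, -3.5]
x = -3.75 gives f = 0.3125, positive; keep [-3.75, -3.5]
x = -3.625 gives f = 0.0156, positive; keep [-3.625, -3.5]
x = -3.5625 gives f = -0.1211, negative; keep [-3.625, -3.5625]
x = -3.59375 gives f = -0.0537, negative; keep [-3.625, -3.59375]

-3.59375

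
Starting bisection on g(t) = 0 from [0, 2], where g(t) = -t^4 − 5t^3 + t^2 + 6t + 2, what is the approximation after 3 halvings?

g(1) = 3 > 0, so the root lies in [1, 2]
g(1.5) = -8.6875 < 0, so the root lies in [1, 1.5]
g(1.25) = -1.144531 < 0, so the root lies in [1, 1.25]

1.25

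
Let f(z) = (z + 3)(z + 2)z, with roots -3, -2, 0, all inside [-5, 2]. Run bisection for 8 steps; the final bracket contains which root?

0

z = -1.5 gives f = -1.125, negative; keep [-1.5, 2]
z = 0.25 gives f = 1.828125, positive; keep [-1.5, 0.25]
z = -0.625 gives f = -2.041016, negative; keep [-0.625, 0.25]
z = -0.1875 gives f = -0.9558, negative; keep [-0.1875, 0.25]
z = 0.03125 gives f = 0.1924, positive; keep [-0.1875, 0.03125]
z = -0.078125 gives f = -0.4387, negative; keep [-0.078125, 0.03125]
z = -0.0234375 gives f = -0.1379, negative; keep [-0.0234375, 0.03125]
z = 0.00390625 gives f = 0.0235, positive; keep [-0.0234375, 0.00390625]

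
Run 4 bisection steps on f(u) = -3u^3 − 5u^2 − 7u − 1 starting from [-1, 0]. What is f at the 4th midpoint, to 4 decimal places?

0.1565

midpoint -0.5: f = 1.625 > 0 → [-0.5, 0]
midpoint -0.25: f = 0.484375 > 0 → [-0.25, 0]
midpoint -0.125: f = -0.197266 < 0 → [-0.25, -0.125]
midpoint -0.1875: f = 0.1565 > 0 → [-0.1875, -0.125]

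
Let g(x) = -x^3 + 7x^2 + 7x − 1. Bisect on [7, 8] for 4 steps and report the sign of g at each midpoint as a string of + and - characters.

++-+

midpoint 7.5: g = 23.375 > 0 → [7.5, 8]
midpoint 7.75: g = 8.203125 > 0 → [7.75, 8]
midpoint 7.875: g = -0.138672 < 0 → [7.75, 7.875]
midpoint 7.8125: g = 4.0964 > 0 → [7.8125, 7.875]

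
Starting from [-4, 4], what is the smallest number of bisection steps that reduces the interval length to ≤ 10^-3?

Width after n steps is 8/2^n. Need 2^n ≥ 8/10^-3 = 8000.
2^12 = 4096 < 8000 ≤ 2^13 = 8192, so n = 13.

13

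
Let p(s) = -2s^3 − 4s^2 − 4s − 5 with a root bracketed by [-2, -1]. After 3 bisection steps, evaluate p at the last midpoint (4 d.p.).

-0.4805

midpoint -1.5: p = -1.25 < 0 → [-2, -1.5]
midpoint -1.75: p = 0.46875 > 0 → [-1.75, -1.5]
midpoint -1.625: p = -0.480469 < 0 → [-1.75, -1.625]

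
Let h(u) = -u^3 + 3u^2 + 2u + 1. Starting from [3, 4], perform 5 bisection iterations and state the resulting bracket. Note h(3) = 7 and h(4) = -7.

u = 3.5 gives h = 1.875, positive; keep [3.5, 4]
u = 3.75 gives h = -2.046875, negative; keep [3.5, 3.75]
u = 3.625 gives h = 0.037109, positive; keep [3.625, 3.75]
u = 3.6875 gives h = -0.9734, negative; keep [3.625, 3.6875]
u = 3.65625 gives h = -0.4604, negative; keep [3.625, 3.65625]

[3.625, 3.65625]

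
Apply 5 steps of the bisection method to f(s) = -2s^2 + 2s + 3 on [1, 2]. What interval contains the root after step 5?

midpoint 1.5: f = 1.5 > 0 → [1.5, 2]
midpoint 1.75: f = 0.375 > 0 → [1.75, 2]
midpoint 1.875: f = -0.28125 < 0 → [1.75, 1.875]
midpoint 1.8125: f = 0.0547 > 0 → [1.8125, 1.875]
midpoint 1.84375: f = -0.1113 < 0 → [1.8125, 1.84375]

[1.8125, 1.84375]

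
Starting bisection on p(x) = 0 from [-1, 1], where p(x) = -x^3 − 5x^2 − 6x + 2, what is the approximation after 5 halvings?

0.3125

x = 0 gives p = 2, positive; keep [0, 1]
x = 0.5 gives p = -2.375, negative; keep [0, 0.5]
x = 0.25 gives p = 0.171875, positive; keep [0.25, 0.5]
x = 0.375 gives p = -1.0059, negative; keep [0.25, 0.375]
x = 0.3125 gives p = -0.3938, negative; keep [0.25, 0.3125]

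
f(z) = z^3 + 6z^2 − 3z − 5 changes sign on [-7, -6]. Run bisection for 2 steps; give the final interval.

[-6.5, -6.25]

midpoint -6.5: f = -6.625 < 0 → [-6.5, -6]
midpoint -6.25: f = 3.984375 > 0 → [-6.5, -6.25]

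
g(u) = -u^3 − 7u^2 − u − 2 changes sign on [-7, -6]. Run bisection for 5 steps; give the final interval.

[-6.90625, -6.875]

midpoint -6.5: g = -16.625 < 0 → [-7, -6.5]
midpoint -6.75: g = -6.640625 < 0 → [-7, -6.75]
midpoint -6.875: g = -1.033203 < 0 → [-7, -6.875]
midpoint -6.9375: g = 1.9294 > 0 → [-6.9375, -6.875]
midpoint -6.90625: g = 0.4347 > 0 → [-6.90625, -6.875]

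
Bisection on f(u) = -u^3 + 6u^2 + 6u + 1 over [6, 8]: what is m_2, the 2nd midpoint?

6.5

m = 7, f(m) = -6 (−); new bracket [6, 7]
m = 6.5, f(m) = 18.875 (+); new bracket [6.5, 7]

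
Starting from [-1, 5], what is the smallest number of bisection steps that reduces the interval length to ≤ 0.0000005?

Width after n steps is 6/2^n. Need 2^n ≥ 6/0.0000005 = 12000000.
2^23 = 8388608 < 12000000 ≤ 2^24 = 16777216, so n = 24.

24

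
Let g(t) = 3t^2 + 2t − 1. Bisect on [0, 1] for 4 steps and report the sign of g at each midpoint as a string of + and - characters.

+-+-

m = 0.5, g(m) = 0.75 (+); new bracket [0, 0.5]
m = 0.25, g(m) = -0.3125 (−); new bracket [0.25, 0.5]
m = 0.375, g(m) = 0.171875 (+); new bracket [0.25, 0.375]
m = 0.3125, g(m) = -0.082 (−); new bracket [0.3125, 0.375]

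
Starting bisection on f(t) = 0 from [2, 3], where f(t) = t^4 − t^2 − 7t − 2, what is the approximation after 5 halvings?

m = 2.5, f(m) = 13.3125 (+); new bracket [2, 2.5]
m = 2.25, f(m) = 2.816406 (+); new bracket [2, 2.25]
m = 2.125, f(m) = -0.999756 (−); new bracket [2.125, 2.25]
m = 2.1875, f(m) = 0.8001 (+); new bracket [2.125, 2.1875]
m = 2.15625, f(m) = -0.1261 (−); new bracket [2.15625, 2.1875]

2.15625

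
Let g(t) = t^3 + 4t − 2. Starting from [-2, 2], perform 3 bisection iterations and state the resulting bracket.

[0, 0.5]

midpoint 0: g = -2 < 0 → [0, 2]
midpoint 1: g = 3 > 0 → [0, 1]
midpoint 0.5: g = 0.125 > 0 → [0, 0.5]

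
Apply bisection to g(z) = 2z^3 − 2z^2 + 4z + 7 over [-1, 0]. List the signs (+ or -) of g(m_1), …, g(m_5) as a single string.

+++-+

g(-0.5) = 4.25 > 0, so the root lies in [-1, -0.5]
g(-0.75) = 2.03125 > 0, so the root lies in [-1, -0.75]
g(-0.875) = 0.628906 > 0, so the root lies in [-1, -0.875]
g(-0.9375) = -0.1558 < 0, so the root lies in [-0.9375, -0.875]
g(-0.90625) = 0.2438 > 0, so the root lies in [-0.9375, -0.90625]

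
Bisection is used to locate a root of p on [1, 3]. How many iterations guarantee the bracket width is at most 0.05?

Width after n steps is 2/2^n. Need 2^n ≥ 2/0.05 = 40.
2^5 = 32 < 40 ≤ 2^6 = 64, so n = 6.

6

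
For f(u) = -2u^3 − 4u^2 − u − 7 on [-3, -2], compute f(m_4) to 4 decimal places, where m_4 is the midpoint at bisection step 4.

midpoint -2.5: f = 1.75 > 0 → [-2.5, -2]
midpoint -2.25: f = -2.21875 < 0 → [-2.5, -2.25]
midpoint -2.375: f = -0.394531 < 0 → [-2.5, -2.375]
midpoint -2.4375: f = 0.6362 > 0 → [-2.4375, -2.375]

0.6362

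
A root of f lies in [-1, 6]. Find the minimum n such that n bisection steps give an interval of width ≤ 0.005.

Width after n steps is 7/2^n. Need 2^n ≥ 7/0.005 = 1400.
2^10 = 1024 < 1400 ≤ 2^11 = 2048, so n = 11.

11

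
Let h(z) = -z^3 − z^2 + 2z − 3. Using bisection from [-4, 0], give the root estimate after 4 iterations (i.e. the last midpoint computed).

z = -2 gives h = -3, negative; keep [-4, -2]
z = -3 gives h = 9, positive; keep [-3, -2]
z = -2.5 gives h = 1.375, positive; keep [-2.5, -2]
z = -2.25 gives h = -1.1719, negative; keep [-2.5, -2.25]

-2.25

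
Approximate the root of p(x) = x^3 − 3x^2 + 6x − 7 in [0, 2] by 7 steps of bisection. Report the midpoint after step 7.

1.828125

midpoint 1: p = -3 < 0 → [1, 2]
midpoint 1.5: p = -1.375 < 0 → [1.5, 2]
midpoint 1.75: p = -0.328125 < 0 → [1.75, 2]
midpoint 1.875: p = 0.2949 > 0 → [1.75, 1.875]
midpoint 1.8125: p = -0.0261 < 0 → [1.8125, 1.875]
midpoint 1.84375: p = 0.1319 > 0 → [1.8125, 1.84375]
midpoint 1.828125: p = 0.0523 > 0 → [1.8125, 1.828125]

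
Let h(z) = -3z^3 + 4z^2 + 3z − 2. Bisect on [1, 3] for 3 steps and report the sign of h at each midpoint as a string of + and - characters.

h(2) = -4 < 0, so the root lies in [1, 2]
h(1.5) = 1.375 > 0, so the root lies in [1.5, 2]
h(1.75) = -0.578125 < 0, so the root lies in [1.5, 1.75]

-+-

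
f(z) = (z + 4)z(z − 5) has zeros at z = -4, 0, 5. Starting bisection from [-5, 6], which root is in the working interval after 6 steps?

5

m = 0.5, f(m) = -10.125 (−); new bracket [0.5, 6]
m = 3.25, f(m) = -41.234375 (−); new bracket [3.25, 6]
m = 4.625, f(m) = -14.958984 (−); new bracket [4.625, 6]
m = 5.3125, f(m) = 15.4602 (+); new bracket [4.625, 5.3125]
m = 4.96875, f(m) = -1.3926 (−); new bracket [4.96875, 5.3125]
m = 5.140625, f(m) = 6.6078 (+); new bracket [4.96875, 5.140625]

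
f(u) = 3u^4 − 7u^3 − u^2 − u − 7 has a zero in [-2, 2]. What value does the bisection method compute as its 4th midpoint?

m = 0, f(m) = -7 (−); new bracket [-2, 0]
m = -1, f(m) = 3 (+); new bracket [-1, 0]
m = -0.5, f(m) = -5.6875 (−); new bracket [-1, -0.5]
m = -0.75, f(m) = -2.9102 (−); new bracket [-1, -0.75]

-0.75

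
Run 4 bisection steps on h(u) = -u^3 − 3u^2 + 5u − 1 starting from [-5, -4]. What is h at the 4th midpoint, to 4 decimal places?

h(-4.5) = 6.875 > 0, so the root lies in [-4.5, -4]
h(-4.25) = 0.328125 > 0, so the root lies in [-4.25, -4]
h(-4.125) = -2.482422 < 0, so the root lies in [-4.25, -4.125]
h(-4.1875) = -1.1145 < 0, so the root lies in [-4.25, -4.1875]

-1.1145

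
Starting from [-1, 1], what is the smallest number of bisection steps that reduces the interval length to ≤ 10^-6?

21

Width after n steps is 2/2^n. Need 2^n ≥ 2/10^-6 = 2000000.
2^20 = 1048576 < 2000000 ≤ 2^21 = 2097152, so n = 21.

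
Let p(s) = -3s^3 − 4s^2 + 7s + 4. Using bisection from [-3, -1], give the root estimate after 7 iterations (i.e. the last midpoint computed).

-2.140625

m = -2, p(m) = -2 (−); new bracket [-3, -2]
m = -2.5, p(m) = 8.375 (+); new bracket [-2.5, -2]
m = -2.25, p(m) = 2.171875 (+); new bracket [-2.25, -2]
m = -2.125, p(m) = -0.1504 (−); new bracket [-2.25, -2.125]
m = -2.1875, p(m) = 0.9495 (+); new bracket [-2.1875, -2.125]
m = -2.15625, p(m) = 0.3845 (+); new bracket [-2.15625, -2.125]
m = -2.140625, p(m) = 0.1133 (+); new bracket [-2.140625, -2.125]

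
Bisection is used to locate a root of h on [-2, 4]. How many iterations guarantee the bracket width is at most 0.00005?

17

Width after n steps is 6/2^n. Need 2^n ≥ 6/0.00005 = 120000.
2^16 = 65536 < 120000 ≤ 2^17 = 131072, so n = 17.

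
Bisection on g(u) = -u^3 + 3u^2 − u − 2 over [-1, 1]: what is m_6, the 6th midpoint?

-0.59375

u = 0 gives g = -2, negative; keep [-1, 0]
u = -0.5 gives g = -0.625, negative; keep [-1, -0.5]
u = -0.75 gives g = 0.859375, positive; keep [-0.75, -0.5]
u = -0.625 gives g = 0.041, positive; keep [-0.625, -0.5]
u = -0.5625 gives g = -0.3103, negative; keep [-0.625, -0.5625]
u = -0.59375 gives g = -0.1393, negative; keep [-0.625, -0.59375]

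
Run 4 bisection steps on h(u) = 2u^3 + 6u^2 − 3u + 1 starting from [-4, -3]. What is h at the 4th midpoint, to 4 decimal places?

m = -3.5, h(m) = -0.75 (−); new bracket [-3.5, -3]
m = -3.25, h(m) = 5.46875 (+); new bracket [-3.5, -3.25]
m = -3.375, h(m) = 2.582031 (+); new bracket [-3.5, -3.375]
m = -3.4375, h(m) = 0.9731 (+); new bracket [-3.5, -3.4375]

0.9731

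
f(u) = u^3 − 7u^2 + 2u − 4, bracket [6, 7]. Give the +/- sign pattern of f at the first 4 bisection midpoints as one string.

--++

u = 6.5 gives f = -12.125, negative; keep [6.5, 7]
u = 6.75 gives f = -1.890625, negative; keep [6.75, 7]
u = 6.875 gives f = 3.841797, positive; keep [6.75, 6.875]
u = 6.8125 gives f = 0.9231, positive; keep [6.75, 6.8125]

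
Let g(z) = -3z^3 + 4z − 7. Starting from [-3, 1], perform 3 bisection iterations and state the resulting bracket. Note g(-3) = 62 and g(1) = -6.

[-2, -1.5]

midpoint -1: g = -8 < 0 → [-3, -1]
midpoint -2: g = 9 > 0 → [-2, -1]
midpoint -1.5: g = -2.875 < 0 → [-2, -1.5]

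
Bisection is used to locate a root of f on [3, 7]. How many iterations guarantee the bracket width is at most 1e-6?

22

Width after n steps is 4/2^n. Need 2^n ≥ 4/1e-6 = 4000000.
2^21 = 2097152 < 4000000 ≤ 2^22 = 4194304, so n = 22.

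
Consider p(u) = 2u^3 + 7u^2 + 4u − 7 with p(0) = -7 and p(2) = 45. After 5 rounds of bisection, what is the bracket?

[0.6875, 0.75]

midpoint 1: p = 6 > 0 → [0, 1]
midpoint 0.5: p = -3 < 0 → [0.5, 1]
midpoint 0.75: p = 0.78125 > 0 → [0.5, 0.75]
midpoint 0.625: p = -1.2773 < 0 → [0.625, 0.75]
midpoint 0.6875: p = -0.2915 < 0 → [0.6875, 0.75]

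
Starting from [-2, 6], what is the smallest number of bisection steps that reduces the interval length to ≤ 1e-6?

23

Width after n steps is 8/2^n. Need 2^n ≥ 8/1e-6 = 8000000.
2^22 = 4194304 < 8000000 ≤ 2^23 = 8388608, so n = 23.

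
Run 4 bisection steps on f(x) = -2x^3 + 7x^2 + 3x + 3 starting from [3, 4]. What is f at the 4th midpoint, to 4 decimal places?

midpoint 3.5: f = 13.5 > 0 → [3.5, 4]
midpoint 3.75: f = 7.21875 > 0 → [3.75, 4]
midpoint 3.875: f = 3.363281 > 0 → [3.875, 4]
midpoint 3.9375: f = 1.2466 > 0 → [3.9375, 4]

1.2466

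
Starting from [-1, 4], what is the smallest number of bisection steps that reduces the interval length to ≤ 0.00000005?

Width after n steps is 5/2^n. Need 2^n ≥ 5/0.00000005 = 100000000.
2^26 = 67108864 < 100000000 ≤ 2^27 = 134217728, so n = 27.

27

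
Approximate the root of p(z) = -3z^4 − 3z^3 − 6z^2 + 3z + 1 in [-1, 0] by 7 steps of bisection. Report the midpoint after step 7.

m = -0.5, p(m) = -1.8125 (−); new bracket [-0.5, 0]
m = -0.25, p(m) = -0.089844 (−); new bracket [-0.25, 0]
m = -0.125, p(m) = 0.536377 (+); new bracket [-0.25, -0.125]
m = -0.1875, p(m) = 0.2426 (+); new bracket [-0.25, -0.1875]
m = -0.21875, p(m) = 0.0812 (+); new bracket [-0.25, -0.21875]
m = -0.234375, p(m) = -0.0031 (−); new bracket [-0.234375, -0.21875]
m = -0.2265625, p(m) = 0.0393 (+); new bracket [-0.234375, -0.2265625]

-0.2265625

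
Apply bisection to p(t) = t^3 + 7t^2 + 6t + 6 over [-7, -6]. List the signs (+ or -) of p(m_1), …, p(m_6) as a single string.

m = -6.5, p(m) = -11.875 (−); new bracket [-6.5, -6]
m = -6.25, p(m) = -2.203125 (−); new bracket [-6.25, -6]
m = -6.125, p(m) = 2.076172 (+); new bracket [-6.25, -6.125]
m = -6.1875, p(m) = -0.0183 (−); new bracket [-6.1875, -6.125]
m = -6.15625, p(m) = 1.0401 (+); new bracket [-6.1875, -6.15625]
m = -6.171875, p(m) = 0.5137 (+); new bracket [-6.1875, -6.171875]

--+-++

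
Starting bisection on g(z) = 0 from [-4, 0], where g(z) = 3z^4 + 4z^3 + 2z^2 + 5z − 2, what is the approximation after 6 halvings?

-1.6875

g(-2) = 12 > 0, so the root lies in [-2, 0]
g(-1) = -6 < 0, so the root lies in [-2, -1]
g(-1.5) = -3.3125 < 0, so the root lies in [-2, -1.5]
g(-1.75) = 2.0742 > 0, so the root lies in [-1.75, -1.5]
g(-1.625) = -1.0891 < 0, so the root lies in [-1.75, -1.625]
g(-1.6875) = 0.3636 > 0, so the root lies in [-1.6875, -1.625]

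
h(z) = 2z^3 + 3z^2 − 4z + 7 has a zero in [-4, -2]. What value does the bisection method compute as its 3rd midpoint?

h(-3) = -8 < 0, so the root lies in [-3, -2]
h(-2.5) = 4.5 > 0, so the root lies in [-3, -2.5]
h(-2.75) = -0.90625 < 0, so the root lies in [-2.75, -2.5]

-2.75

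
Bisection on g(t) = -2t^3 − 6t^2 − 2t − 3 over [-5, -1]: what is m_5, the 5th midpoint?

-2.875

g(-3) = 3 > 0, so the root lies in [-3, -1]
g(-2) = -7 < 0, so the root lies in [-3, -2]
g(-2.5) = -4.25 < 0, so the root lies in [-3, -2.5]
g(-2.75) = -1.2812 < 0, so the root lies in [-3, -2.75]
g(-2.875) = 0.6836 > 0, so the root lies in [-2.875, -2.75]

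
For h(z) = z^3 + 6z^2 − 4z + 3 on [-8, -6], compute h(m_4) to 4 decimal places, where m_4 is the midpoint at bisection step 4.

midpoint -7: h = -18 < 0 → [-7, -6]
midpoint -6.5: h = 7.875 > 0 → [-7, -6.5]
midpoint -6.75: h = -4.171875 < 0 → [-6.75, -6.5]
midpoint -6.625: h = 2.0684 > 0 → [-6.75, -6.625]

2.0684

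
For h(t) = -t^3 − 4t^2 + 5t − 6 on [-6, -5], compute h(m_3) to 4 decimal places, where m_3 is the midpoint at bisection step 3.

-2.0762

t = -5.5 gives h = 11.875, positive; keep [-5.5, -5]
t = -5.25 gives h = 2.203125, positive; keep [-5.25, -5]
t = -5.125 gives h = -2.076172, negative; keep [-5.25, -5.125]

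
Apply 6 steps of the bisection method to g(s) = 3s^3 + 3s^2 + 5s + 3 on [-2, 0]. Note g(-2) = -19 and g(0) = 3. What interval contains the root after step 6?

[-0.71875, -0.6875]

m = -1, g(m) = -2 (−); new bracket [-1, 0]
m = -0.5, g(m) = 0.875 (+); new bracket [-1, -0.5]
m = -0.75, g(m) = -0.328125 (−); new bracket [-0.75, -0.5]
m = -0.625, g(m) = 0.3145 (+); new bracket [-0.75, -0.625]
m = -0.6875, g(m) = 0.0056 (+); new bracket [-0.75, -0.6875]
m = -0.71875, g(m) = -0.1579 (−); new bracket [-0.71875, -0.6875]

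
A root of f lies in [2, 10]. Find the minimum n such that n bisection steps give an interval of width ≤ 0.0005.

14

Width after n steps is 8/2^n. Need 2^n ≥ 8/0.0005 = 16000.
2^13 = 8192 < 16000 ≤ 2^14 = 16384, so n = 14.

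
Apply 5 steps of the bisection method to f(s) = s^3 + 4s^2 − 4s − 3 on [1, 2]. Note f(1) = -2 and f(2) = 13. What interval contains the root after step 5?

[1.21875, 1.25]

s = 1.5 gives f = 3.375, positive; keep [1, 1.5]
s = 1.25 gives f = 0.203125, positive; keep [1, 1.25]
s = 1.125 gives f = -1.013672, negative; keep [1.125, 1.25]
s = 1.1875 gives f = -0.4348, negative; keep [1.1875, 1.25]
s = 1.21875 gives f = -0.1233, negative; keep [1.21875, 1.25]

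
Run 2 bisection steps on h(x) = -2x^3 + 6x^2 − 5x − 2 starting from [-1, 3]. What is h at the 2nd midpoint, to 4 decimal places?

x = 1 gives h = -3, negative; keep [-1, 1]
x = 0 gives h = -2, negative; keep [-1, 0]

-2.0000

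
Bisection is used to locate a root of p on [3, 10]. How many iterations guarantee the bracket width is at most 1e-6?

23

Width after n steps is 7/2^n. Need 2^n ≥ 7/1e-6 = 7000000.
2^22 = 4194304 < 7000000 ≤ 2^23 = 8388608, so n = 23.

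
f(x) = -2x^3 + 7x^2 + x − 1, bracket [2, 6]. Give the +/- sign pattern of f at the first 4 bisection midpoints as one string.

-++-

x = 4 gives f = -13, negative; keep [2, 4]
x = 3 gives f = 11, positive; keep [3, 4]
x = 3.5 gives f = 2.5, positive; keep [3.5, 4]
x = 3.75 gives f = -4.2812, negative; keep [3.5, 3.75]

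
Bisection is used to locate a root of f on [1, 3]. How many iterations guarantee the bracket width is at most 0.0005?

12

Width after n steps is 2/2^n. Need 2^n ≥ 2/0.0005 = 4000.
2^11 = 2048 < 4000 ≤ 2^12 = 4096, so n = 12.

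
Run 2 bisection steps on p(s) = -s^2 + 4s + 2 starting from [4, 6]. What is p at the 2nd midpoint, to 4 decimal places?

p(5) = -3 < 0, so the root lies in [4, 5]
p(4.5) = -0.25 < 0, so the root lies in [4, 4.5]

-0.2500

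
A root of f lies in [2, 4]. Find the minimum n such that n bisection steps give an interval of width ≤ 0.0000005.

22

Width after n steps is 2/2^n. Need 2^n ≥ 2/0.0000005 = 4000000.
2^21 = 2097152 < 4000000 ≤ 2^22 = 4194304, so n = 22.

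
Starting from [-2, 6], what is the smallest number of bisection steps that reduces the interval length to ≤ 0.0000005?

24

Width after n steps is 8/2^n. Need 2^n ≥ 8/0.0000005 = 16000000.
2^23 = 8388608 < 16000000 ≤ 2^24 = 16777216, so n = 24.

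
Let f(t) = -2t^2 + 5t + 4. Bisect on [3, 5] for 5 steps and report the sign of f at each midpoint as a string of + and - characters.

m = 4, f(m) = -8 (−); new bracket [3, 4]
m = 3.5, f(m) = -3 (−); new bracket [3, 3.5]
m = 3.25, f(m) = -0.875 (−); new bracket [3, 3.25]
m = 3.125, f(m) = 0.0938 (+); new bracket [3.125, 3.25]
m = 3.1875, f(m) = -0.3828 (−); new bracket [3.125, 3.1875]

---+-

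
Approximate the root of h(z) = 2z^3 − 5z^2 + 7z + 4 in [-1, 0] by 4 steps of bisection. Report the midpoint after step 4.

midpoint -0.5: h = -1 < 0 → [-0.5, 0]
midpoint -0.25: h = 1.90625 > 0 → [-0.5, -0.25]
midpoint -0.375: h = 0.566406 > 0 → [-0.5, -0.375]
midpoint -0.4375: h = -0.187 < 0 → [-0.4375, -0.375]

-0.4375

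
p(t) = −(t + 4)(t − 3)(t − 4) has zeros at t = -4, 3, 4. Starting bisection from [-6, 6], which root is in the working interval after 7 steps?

-4

t = 0 gives p = -48, negative; keep [-6, 0]
t = -3 gives p = -42, negative; keep [-6, -3]
t = -4.5 gives p = 31.875, positive; keep [-4.5, -3]
t = -3.75 gives p = -13.0781, negative; keep [-4.5, -3.75]
t = -4.125 gives p = 7.2363, positive; keep [-4.125, -3.75]
t = -3.9375 gives p = -3.4417, negative; keep [-4.125, -3.9375]
t = -4.03125 gives p = 1.7647, positive; keep [-4.03125, -3.9375]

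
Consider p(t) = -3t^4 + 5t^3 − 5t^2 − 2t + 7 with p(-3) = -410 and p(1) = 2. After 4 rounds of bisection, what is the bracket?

midpoint -1: p = -4 < 0 → [-1, 1]
midpoint 0: p = 7 > 0 → [-1, 0]
midpoint -0.5: p = 5.9375 > 0 → [-1, -0.5]
midpoint -0.75: p = 2.6289 > 0 → [-1, -0.75]

[-1, -0.75]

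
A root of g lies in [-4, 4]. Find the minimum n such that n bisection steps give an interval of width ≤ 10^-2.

10

Width after n steps is 8/2^n. Need 2^n ≥ 8/10^-2 = 800.
2^9 = 512 < 800 ≤ 2^10 = 1024, so n = 10.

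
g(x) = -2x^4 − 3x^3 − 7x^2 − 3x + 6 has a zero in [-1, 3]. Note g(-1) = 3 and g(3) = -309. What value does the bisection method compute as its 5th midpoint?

0.625

midpoint 1: g = -9 < 0 → [-1, 1]
midpoint 0: g = 6 > 0 → [0, 1]
midpoint 0.5: g = 2.25 > 0 → [0.5, 1]
midpoint 0.75: g = -2.0859 < 0 → [0.5, 0.75]
midpoint 0.625: g = 0.353 > 0 → [0.625, 0.75]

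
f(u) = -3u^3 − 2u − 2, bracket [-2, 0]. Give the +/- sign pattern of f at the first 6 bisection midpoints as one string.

u = -1 gives f = 3, positive; keep [-1, 0]
u = -0.5 gives f = -0.625, negative; keep [-1, -0.5]
u = -0.75 gives f = 0.765625, positive; keep [-0.75, -0.5]
u = -0.625 gives f = -0.0176, negative; keep [-0.75, -0.625]
u = -0.6875 gives f = 0.3499, positive; keep [-0.6875, -0.625]
u = -0.65625 gives f = 0.1604, positive; keep [-0.65625, -0.625]

+-+-++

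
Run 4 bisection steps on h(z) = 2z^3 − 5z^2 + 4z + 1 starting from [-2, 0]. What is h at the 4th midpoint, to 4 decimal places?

z = -1 gives h = -10, negative; keep [-1, 0]
z = -0.5 gives h = -2.5, negative; keep [-0.5, 0]
z = -0.25 gives h = -0.34375, negative; keep [-0.25, 0]
z = -0.125 gives h = 0.418, positive; keep [-0.25, -0.125]

0.4180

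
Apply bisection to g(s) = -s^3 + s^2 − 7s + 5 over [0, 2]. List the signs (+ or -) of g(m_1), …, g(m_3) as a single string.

-+-

s = 1 gives g = -2, negative; keep [0, 1]
s = 0.5 gives g = 1.625, positive; keep [0.5, 1]
s = 0.75 gives g = -0.109375, negative; keep [0.5, 0.75]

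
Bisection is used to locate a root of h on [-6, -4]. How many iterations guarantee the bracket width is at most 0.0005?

12

Width after n steps is 2/2^n. Need 2^n ≥ 2/0.0005 = 4000.
2^11 = 2048 < 4000 ≤ 2^12 = 4096, so n = 12.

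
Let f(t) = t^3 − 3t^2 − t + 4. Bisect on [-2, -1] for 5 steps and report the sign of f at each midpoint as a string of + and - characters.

midpoint -1.5: f = -4.625 < 0 → [-1.5, -1]
midpoint -1.25: f = -1.390625 < 0 → [-1.25, -1]
midpoint -1.125: f = -0.095703 < 0 → [-1.125, -1]
midpoint -1.0625: f = 0.4763 > 0 → [-1.125, -1.0625]
midpoint -1.09375: f = 0.1964 > 0 → [-1.125, -1.09375]

---++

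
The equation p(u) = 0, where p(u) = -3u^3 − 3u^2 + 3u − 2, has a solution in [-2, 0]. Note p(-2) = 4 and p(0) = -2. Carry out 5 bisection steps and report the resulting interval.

midpoint -1: p = -5 < 0 → [-2, -1]
midpoint -1.5: p = -3.125 < 0 → [-2, -1.5]
midpoint -1.75: p = -0.359375 < 0 → [-2, -1.75]
midpoint -1.875: p = 1.6035 > 0 → [-1.875, -1.75]
midpoint -1.8125: p = 0.5701 > 0 → [-1.8125, -1.75]

[-1.8125, -1.75]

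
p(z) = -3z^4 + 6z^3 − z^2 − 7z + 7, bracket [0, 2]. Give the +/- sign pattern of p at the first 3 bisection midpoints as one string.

midpoint 1: p = 2 > 0 → [1, 2]
midpoint 1.5: p = -0.6875 < 0 → [1, 1.5]
midpoint 1.25: p = 1.082031 > 0 → [1.25, 1.5]

+-+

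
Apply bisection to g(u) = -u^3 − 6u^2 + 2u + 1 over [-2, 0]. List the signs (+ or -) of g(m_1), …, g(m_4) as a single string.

--+-

m = -1, g(m) = -6 (−); new bracket [-1, 0]
m = -0.5, g(m) = -1.375 (−); new bracket [-0.5, 0]
m = -0.25, g(m) = 0.140625 (+); new bracket [-0.5, -0.25]
m = -0.375, g(m) = -0.541 (−); new bracket [-0.375, -0.25]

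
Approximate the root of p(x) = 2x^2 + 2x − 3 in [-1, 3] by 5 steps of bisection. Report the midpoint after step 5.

midpoint 1: p = 1 > 0 → [-1, 1]
midpoint 0: p = -3 < 0 → [0, 1]
midpoint 0.5: p = -1.5 < 0 → [0.5, 1]
midpoint 0.75: p = -0.375 < 0 → [0.75, 1]
midpoint 0.875: p = 0.2812 > 0 → [0.75, 0.875]

0.875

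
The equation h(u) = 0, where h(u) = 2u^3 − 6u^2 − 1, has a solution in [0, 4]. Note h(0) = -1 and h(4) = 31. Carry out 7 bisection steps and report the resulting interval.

[3.03125, 3.0625]

midpoint 2: h = -9 < 0 → [2, 4]
midpoint 3: h = -1 < 0 → [3, 4]
midpoint 3.5: h = 11.25 > 0 → [3, 3.5]
midpoint 3.25: h = 4.2812 > 0 → [3, 3.25]
midpoint 3.125: h = 1.4414 > 0 → [3, 3.125]
midpoint 3.0625: h = 0.1724 > 0 → [3, 3.0625]
midpoint 3.03125: h = -0.4257 < 0 → [3.03125, 3.0625]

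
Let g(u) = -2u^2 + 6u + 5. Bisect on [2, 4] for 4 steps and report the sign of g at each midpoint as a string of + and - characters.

midpoint 3: g = 5 > 0 → [3, 4]
midpoint 3.5: g = 1.5 > 0 → [3.5, 4]
midpoint 3.75: g = -0.625 < 0 → [3.5, 3.75]
midpoint 3.625: g = 0.4688 > 0 → [3.625, 3.75]

++-+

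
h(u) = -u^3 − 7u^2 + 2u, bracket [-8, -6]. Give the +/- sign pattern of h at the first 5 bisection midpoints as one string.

-+-++

h(-7) = -14 < 0, so the root lies in [-8, -7]
h(-7.5) = 13.125 > 0, so the root lies in [-7.5, -7]
h(-7.25) = -1.359375 < 0, so the root lies in [-7.5, -7.25]
h(-7.375) = 5.6465 > 0, so the root lies in [-7.375, -7.25]
h(-7.3125) = 2.0852 > 0, so the root lies in [-7.3125, -7.25]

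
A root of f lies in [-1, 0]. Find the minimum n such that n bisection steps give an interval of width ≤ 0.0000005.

21

Width after n steps is 1/2^n. Need 2^n ≥ 1/0.0000005 = 2000000.
2^20 = 1048576 < 2000000 ≤ 2^21 = 2097152, so n = 21.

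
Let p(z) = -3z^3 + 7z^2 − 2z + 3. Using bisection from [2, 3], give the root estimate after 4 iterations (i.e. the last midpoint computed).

2.1875

z = 2.5 gives p = -5.125, negative; keep [2, 2.5]
z = 2.25 gives p = -0.234375, negative; keep [2, 2.25]
z = 2.125 gives p = 1.572266, positive; keep [2.125, 2.25]
z = 2.1875 gives p = 0.7185, positive; keep [2.1875, 2.25]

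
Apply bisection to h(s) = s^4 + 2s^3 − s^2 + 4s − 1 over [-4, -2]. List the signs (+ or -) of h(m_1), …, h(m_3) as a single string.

+--

s = -3 gives h = 5, positive; keep [-3, -2]
s = -2.5 gives h = -9.4375, negative; keep [-3, -2.5]
s = -2.75 gives h = -3.964844, negative; keep [-3, -2.75]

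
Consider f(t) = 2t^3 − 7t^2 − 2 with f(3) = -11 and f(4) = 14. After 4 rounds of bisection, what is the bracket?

t = 3.5 gives f = -2, negative; keep [3.5, 4]
t = 3.75 gives f = 5.03125, positive; keep [3.5, 3.75]
t = 3.625 gives f = 1.285156, positive; keep [3.5, 3.625]
t = 3.5625 gives f = -0.4136, negative; keep [3.5625, 3.625]

[3.5625, 3.625]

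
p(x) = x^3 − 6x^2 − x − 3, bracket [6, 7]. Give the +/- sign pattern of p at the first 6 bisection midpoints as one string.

++----

midpoint 6.5: p = 11.625 > 0 → [6, 6.5]
midpoint 6.25: p = 0.515625 > 0 → [6, 6.25]
midpoint 6.125: p = -4.435547 < 0 → [6.125, 6.25]
midpoint 6.1875: p = -2.009 < 0 → [6.1875, 6.25]
midpoint 6.21875: p = -0.7591 < 0 → [6.21875, 6.25]
midpoint 6.234375: p = -0.1248 < 0 → [6.234375, 6.25]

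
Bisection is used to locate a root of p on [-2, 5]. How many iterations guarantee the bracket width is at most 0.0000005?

Width after n steps is 7/2^n. Need 2^n ≥ 7/0.0000005 = 14000000.
2^23 = 8388608 < 14000000 ≤ 2^24 = 16777216, so n = 24.

24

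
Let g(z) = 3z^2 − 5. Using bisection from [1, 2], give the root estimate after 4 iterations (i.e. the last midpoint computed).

z = 1.5 gives g = 1.75, positive; keep [1, 1.5]
z = 1.25 gives g = -0.3125, negative; keep [1.25, 1.5]
z = 1.375 gives g = 0.671875, positive; keep [1.25, 1.375]
z = 1.3125 gives g = 0.168, positive; keep [1.25, 1.3125]

1.3125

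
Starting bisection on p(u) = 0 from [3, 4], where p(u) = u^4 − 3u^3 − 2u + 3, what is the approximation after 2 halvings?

u = 3.5 gives p = 17.4375, positive; keep [3, 3.5]
u = 3.25 gives p = 5.082031, positive; keep [3, 3.25]

3.25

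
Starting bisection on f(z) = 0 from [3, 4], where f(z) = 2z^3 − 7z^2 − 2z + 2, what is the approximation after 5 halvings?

3.71875

m = 3.5, f(m) = -5 (−); new bracket [3.5, 4]
m = 3.75, f(m) = 1.53125 (+); new bracket [3.5, 3.75]
m = 3.625, f(m) = -1.964844 (−); new bracket [3.625, 3.75]
m = 3.6875, f(m) = -0.2759 (−); new bracket [3.6875, 3.75]
m = 3.71875, f(m) = 0.6127 (+); new bracket [3.6875, 3.71875]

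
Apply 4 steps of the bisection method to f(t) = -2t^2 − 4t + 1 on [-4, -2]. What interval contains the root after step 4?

m = -3, f(m) = -5 (−); new bracket [-3, -2]
m = -2.5, f(m) = -1.5 (−); new bracket [-2.5, -2]
m = -2.25, f(m) = -0.125 (−); new bracket [-2.25, -2]
m = -2.125, f(m) = 0.4688 (+); new bracket [-2.25, -2.125]

[-2.25, -2.125]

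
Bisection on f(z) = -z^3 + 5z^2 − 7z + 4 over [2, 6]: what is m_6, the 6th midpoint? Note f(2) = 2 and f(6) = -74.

3.1875

m = 4, f(m) = -8 (−); new bracket [2, 4]
m = 3, f(m) = 1 (+); new bracket [3, 4]
m = 3.5, f(m) = -2.125 (−); new bracket [3, 3.5]
m = 3.25, f(m) = -0.2656 (−); new bracket [3, 3.25]
m = 3.125, f(m) = 0.4355 (+); new bracket [3.125, 3.25]
m = 3.1875, f(m) = 0.1028 (+); new bracket [3.1875, 3.25]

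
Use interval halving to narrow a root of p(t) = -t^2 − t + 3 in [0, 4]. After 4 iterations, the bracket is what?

[1.25, 1.5]

m = 2, p(m) = -3 (−); new bracket [0, 2]
m = 1, p(m) = 1 (+); new bracket [1, 2]
m = 1.5, p(m) = -0.75 (−); new bracket [1, 1.5]
m = 1.25, p(m) = 0.1875 (+); new bracket [1.25, 1.5]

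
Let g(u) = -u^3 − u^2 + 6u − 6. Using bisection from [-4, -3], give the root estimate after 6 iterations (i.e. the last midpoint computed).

m = -3.5, g(m) = 3.625 (+); new bracket [-3.5, -3]
m = -3.25, g(m) = -1.734375 (−); new bracket [-3.5, -3.25]
m = -3.375, g(m) = 0.802734 (+); new bracket [-3.375, -3.25]
m = -3.3125, g(m) = -0.5007 (−); new bracket [-3.375, -3.3125]
m = -3.34375, g(m) = 0.1422 (+); new bracket [-3.34375, -3.3125]
m = -3.328125, g(m) = -0.1815 (−); new bracket [-3.34375, -3.328125]

-3.328125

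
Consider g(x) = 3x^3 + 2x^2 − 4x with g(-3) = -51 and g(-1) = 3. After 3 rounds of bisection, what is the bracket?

[-1.75, -1.5]

g(-2) = -8 < 0, so the root lies in [-2, -1]
g(-1.5) = 0.375 > 0, so the root lies in [-2, -1.5]
g(-1.75) = -2.953125 < 0, so the root lies in [-1.75, -1.5]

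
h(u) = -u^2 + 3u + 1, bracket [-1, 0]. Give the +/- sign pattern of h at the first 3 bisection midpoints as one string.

-+-

midpoint -0.5: h = -0.75 < 0 → [-0.5, 0]
midpoint -0.25: h = 0.1875 > 0 → [-0.5, -0.25]
midpoint -0.375: h = -0.265625 < 0 → [-0.375, -0.25]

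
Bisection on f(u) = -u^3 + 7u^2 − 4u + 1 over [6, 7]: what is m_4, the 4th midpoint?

6.4375

midpoint 6.5: f = -3.875 < 0 → [6, 6.5]
midpoint 6.25: f = 5.296875 > 0 → [6.25, 6.5]
midpoint 6.375: f = 0.900391 > 0 → [6.375, 6.5]
midpoint 6.4375: f = -1.4392 < 0 → [6.375, 6.4375]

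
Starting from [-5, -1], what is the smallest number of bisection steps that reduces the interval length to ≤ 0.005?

Width after n steps is 4/2^n. Need 2^n ≥ 4/0.005 = 800.
2^9 = 512 < 800 ≤ 2^10 = 1024, so n = 10.

10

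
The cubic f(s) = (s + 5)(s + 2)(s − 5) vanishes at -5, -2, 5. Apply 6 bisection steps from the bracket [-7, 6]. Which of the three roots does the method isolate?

midpoint -0.5: f = -37.125 < 0 → [-0.5, 6]
midpoint 2.75: f = -82.828125 < 0 → [2.75, 6]
midpoint 4.375: f = -37.353516 < 0 → [4.375, 6]
midpoint 5.1875: f = 13.7292 > 0 → [4.375, 5.1875]
midpoint 4.78125: f = -14.5095 < 0 → [4.78125, 5.1875]
midpoint 4.984375: f = -1.0896 < 0 → [4.984375, 5.1875]

5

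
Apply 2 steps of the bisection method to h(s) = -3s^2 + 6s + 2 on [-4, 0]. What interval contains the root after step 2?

midpoint -2: h = -22 < 0 → [-2, 0]
midpoint -1: h = -7 < 0 → [-1, 0]

[-1, 0]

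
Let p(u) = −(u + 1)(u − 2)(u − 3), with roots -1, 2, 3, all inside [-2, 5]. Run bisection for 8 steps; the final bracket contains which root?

u = 1.5 gives p = -1.875, negative; keep [-2, 1.5]
u = -0.25 gives p = -5.484375, negative; keep [-2, -0.25]
u = -1.125 gives p = 1.611328, positive; keep [-1.125, -0.25]
u = -0.6875 gives p = -3.0969, negative; keep [-1.125, -0.6875]
u = -0.90625 gives p = -1.0643, negative; keep [-1.125, -0.90625]
u = -1.015625 gives p = 0.1892, positive; keep [-1.015625, -0.90625]
u = -0.9609375 gives p = -0.4581, negative; keep [-1.015625, -0.9609375]
u = -0.98828125 gives p = -0.1397, negative; keep [-1.015625, -0.98828125]

-1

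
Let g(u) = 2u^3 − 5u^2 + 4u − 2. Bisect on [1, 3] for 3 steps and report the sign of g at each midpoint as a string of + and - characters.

+-+

m = 2, g(m) = 2 (+); new bracket [1, 2]
m = 1.5, g(m) = -0.5 (−); new bracket [1.5, 2]
m = 1.75, g(m) = 0.40625 (+); new bracket [1.5, 1.75]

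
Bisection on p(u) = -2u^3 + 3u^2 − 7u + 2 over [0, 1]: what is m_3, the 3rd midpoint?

0.375

m = 0.5, p(m) = -1 (−); new bracket [0, 0.5]
m = 0.25, p(m) = 0.40625 (+); new bracket [0.25, 0.5]
m = 0.375, p(m) = -0.308594 (−); new bracket [0.25, 0.375]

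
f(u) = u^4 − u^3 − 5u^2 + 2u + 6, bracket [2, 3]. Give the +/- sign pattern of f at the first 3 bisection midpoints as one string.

u = 2.5 gives f = 3.1875, positive; keep [2, 2.5]
u = 2.25 gives f = -0.574219, negative; keep [2.25, 2.5]
u = 2.375 gives f = 0.967041, positive; keep [2.25, 2.375]

+-+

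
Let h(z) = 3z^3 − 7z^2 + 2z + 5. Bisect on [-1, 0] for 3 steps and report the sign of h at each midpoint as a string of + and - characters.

+-+

h(-0.5) = 1.875 > 0, so the root lies in [-1, -0.5]
h(-0.75) = -1.703125 < 0, so the root lies in [-0.75, -0.5]
h(-0.625) = 0.283203 > 0, so the root lies in [-0.75, -0.625]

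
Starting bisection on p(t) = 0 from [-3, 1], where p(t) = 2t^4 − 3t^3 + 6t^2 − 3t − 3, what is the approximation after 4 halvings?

m = -1, p(m) = 11 (+); new bracket [-1, 1]
m = 0, p(m) = -3 (−); new bracket [-1, 0]
m = -0.5, p(m) = 0.5 (+); new bracket [-0.5, 0]
m = -0.25, p(m) = -1.8203 (−); new bracket [-0.5, -0.25]

-0.25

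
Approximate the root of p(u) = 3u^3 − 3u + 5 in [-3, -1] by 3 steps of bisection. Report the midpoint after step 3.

-1.25

m = -2, p(m) = -13 (−); new bracket [-2, -1]
m = -1.5, p(m) = -0.625 (−); new bracket [-1.5, -1]
m = -1.25, p(m) = 2.890625 (+); new bracket [-1.5, -1.25]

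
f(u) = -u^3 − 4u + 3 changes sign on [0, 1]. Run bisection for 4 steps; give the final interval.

[0.625, 0.6875]

m = 0.5, f(m) = 0.875 (+); new bracket [0.5, 1]
m = 0.75, f(m) = -0.421875 (−); new bracket [0.5, 0.75]
m = 0.625, f(m) = 0.255859 (+); new bracket [0.625, 0.75]
m = 0.6875, f(m) = -0.075 (−); new bracket [0.625, 0.6875]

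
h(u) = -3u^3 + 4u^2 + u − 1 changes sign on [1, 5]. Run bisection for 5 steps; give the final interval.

m = 3, h(m) = -43 (−); new bracket [1, 3]
m = 2, h(m) = -7 (−); new bracket [1, 2]
m = 1.5, h(m) = -0.625 (−); new bracket [1, 1.5]
m = 1.25, h(m) = 0.6406 (+); new bracket [1.25, 1.5]
m = 1.375, h(m) = 0.1387 (+); new bracket [1.375, 1.5]

[1.375, 1.5]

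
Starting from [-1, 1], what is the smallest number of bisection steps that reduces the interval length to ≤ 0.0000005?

Width after n steps is 2/2^n. Need 2^n ≥ 2/0.0000005 = 4000000.
2^21 = 2097152 < 4000000 ≤ 2^22 = 4194304, so n = 22.

22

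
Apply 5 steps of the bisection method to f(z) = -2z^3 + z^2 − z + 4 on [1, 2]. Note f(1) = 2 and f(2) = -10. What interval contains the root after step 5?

m = 1.5, f(m) = -2 (−); new bracket [1, 1.5]
m = 1.25, f(m) = 0.40625 (+); new bracket [1.25, 1.5]
m = 1.375, f(m) = -0.683594 (−); new bracket [1.25, 1.375]
m = 1.3125, f(m) = -0.1118 (−); new bracket [1.25, 1.3125]
m = 1.28125, f(m) = 0.1537 (+); new bracket [1.28125, 1.3125]

[1.28125, 1.3125]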